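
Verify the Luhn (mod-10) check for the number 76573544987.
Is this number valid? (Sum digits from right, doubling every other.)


Luhn sum = 59
59 mod 10 = 9

Invalid (Luhn sum mod 10 = 9)


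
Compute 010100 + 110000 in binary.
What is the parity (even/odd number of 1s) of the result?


010100 = 20
110000 = 48
Sum = 68 = 1000100
1s count = 2

even parity (2 ones in 1000100)


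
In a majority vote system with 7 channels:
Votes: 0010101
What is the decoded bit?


Ones: 3 out of 7
Threshold: 4

0 (3/7 voted 1)


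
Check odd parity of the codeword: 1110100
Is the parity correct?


Number of 1s: 4

No, parity error (4 ones)


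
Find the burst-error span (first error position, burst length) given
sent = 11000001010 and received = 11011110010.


XOR: 00011111000

Burst at position 3, length 5


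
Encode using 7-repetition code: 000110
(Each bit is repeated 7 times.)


Each bit -> 7 copies

000000000000000000000111111111111110000000


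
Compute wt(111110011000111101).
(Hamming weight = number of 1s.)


Counting 1s in 111110011000111101

12


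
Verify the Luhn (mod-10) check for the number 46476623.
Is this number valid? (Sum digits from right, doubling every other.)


Luhn sum = 45
45 mod 10 = 5

Invalid (Luhn sum mod 10 = 5)


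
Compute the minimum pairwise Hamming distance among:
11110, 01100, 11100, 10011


Comparing all pairs, minimum distance: 1
Can detect 0 errors, correct 0 errors

1


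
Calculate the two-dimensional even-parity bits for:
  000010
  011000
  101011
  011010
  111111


Row parities: 10010
Column parities: 010100

Row P: 10010, Col P: 010100, Corner: 0


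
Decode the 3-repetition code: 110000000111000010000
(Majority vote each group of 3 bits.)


Groups: 110, 000, 000, 111, 000, 010, 000
Majority votes: 1001000

1001000


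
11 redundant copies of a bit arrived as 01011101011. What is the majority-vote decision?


Ones: 7 out of 11
Threshold: 6

1 (7/11 voted 1)


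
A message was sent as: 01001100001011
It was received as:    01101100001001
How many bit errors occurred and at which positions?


XOR: 00100000000010

2 error(s) at position(s): 2, 12


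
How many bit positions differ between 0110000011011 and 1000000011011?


XOR: 1110000000000
Count of 1s: 3

3


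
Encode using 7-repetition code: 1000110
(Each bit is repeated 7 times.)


Each bit -> 7 copies

1111111000000000000000000000111111111111110000000


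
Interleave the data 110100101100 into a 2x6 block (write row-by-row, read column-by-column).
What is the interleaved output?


Matrix:
  110100
  101100
Read columns: 111001110000

111001110000


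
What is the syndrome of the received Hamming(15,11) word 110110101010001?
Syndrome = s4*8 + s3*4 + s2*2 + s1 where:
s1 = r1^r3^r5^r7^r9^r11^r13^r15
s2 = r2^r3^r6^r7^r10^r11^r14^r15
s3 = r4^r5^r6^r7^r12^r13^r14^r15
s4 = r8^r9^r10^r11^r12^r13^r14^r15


s1=0, s2=0, s3=0, s4=1

Syndrome = 8 (error at position 8)


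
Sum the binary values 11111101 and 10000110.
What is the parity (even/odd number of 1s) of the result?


11111101 = 253
10000110 = 134
Sum = 387 = 110000011
1s count = 4

even parity (4 ones in 110000011)


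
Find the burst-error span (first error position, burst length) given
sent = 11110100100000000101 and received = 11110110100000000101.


XOR: 00000010000000000000

Burst at position 6, length 1


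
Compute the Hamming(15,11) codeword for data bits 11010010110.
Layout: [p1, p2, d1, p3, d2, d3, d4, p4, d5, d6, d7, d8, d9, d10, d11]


Parity bits: p1=1, p2=0, p3=0, p4=1

101010110010110


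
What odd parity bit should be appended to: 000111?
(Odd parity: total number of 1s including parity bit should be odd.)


Number of 1s in data: 3
Parity bit: 0

0


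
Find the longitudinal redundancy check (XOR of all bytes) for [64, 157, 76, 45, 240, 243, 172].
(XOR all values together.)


XOR chain: 64 ^ 157 ^ 76 ^ 45 ^ 240 ^ 243 ^ 172 = 19

19


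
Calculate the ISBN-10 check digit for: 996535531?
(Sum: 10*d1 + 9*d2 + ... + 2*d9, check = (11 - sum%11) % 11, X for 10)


Weighted sum: 328
328 mod 11 = 9

Check digit: 2


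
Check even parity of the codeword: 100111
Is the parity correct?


Number of 1s: 4

Yes, parity is correct (4 ones)


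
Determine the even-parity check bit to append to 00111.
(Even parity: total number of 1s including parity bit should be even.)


Number of 1s in data: 3
Parity bit: 1

1


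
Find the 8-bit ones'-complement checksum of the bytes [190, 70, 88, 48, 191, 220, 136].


Sum = 943 mod 256 = 175
Complement = 80

80


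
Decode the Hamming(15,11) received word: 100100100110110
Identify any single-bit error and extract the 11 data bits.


Syndrome = 0: no error detected

Data: 00010110110 (no errors)


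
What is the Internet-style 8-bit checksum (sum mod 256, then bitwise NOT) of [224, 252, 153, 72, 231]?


Sum = 932 mod 256 = 164
Complement = 91

91


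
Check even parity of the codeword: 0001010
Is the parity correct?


Number of 1s: 2

Yes, parity is correct (2 ones)


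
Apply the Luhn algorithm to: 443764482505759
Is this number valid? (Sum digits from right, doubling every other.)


Luhn sum = 66
66 mod 10 = 6

Invalid (Luhn sum mod 10 = 6)


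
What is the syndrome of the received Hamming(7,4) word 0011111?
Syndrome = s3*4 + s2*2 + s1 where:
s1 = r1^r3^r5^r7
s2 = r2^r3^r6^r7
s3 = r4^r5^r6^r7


s1=1, s2=1, s3=0

Syndrome = 3 (error at position 3)


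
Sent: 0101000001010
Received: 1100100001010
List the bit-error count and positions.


XOR: 1001100000000

3 error(s) at position(s): 0, 3, 4


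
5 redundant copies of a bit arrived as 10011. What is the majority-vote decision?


Ones: 3 out of 5
Threshold: 3

1 (3/5 voted 1)


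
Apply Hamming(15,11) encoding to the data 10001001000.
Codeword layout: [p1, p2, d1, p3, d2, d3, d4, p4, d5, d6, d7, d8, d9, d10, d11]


Parity bits: p1=0, p2=1, p3=1, p4=0

011100001001000


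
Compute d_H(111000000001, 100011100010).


XOR: 011011100011
Count of 1s: 7

7


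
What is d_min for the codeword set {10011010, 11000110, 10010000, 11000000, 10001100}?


Comparing all pairs, minimum distance: 2
Can detect 1 errors, correct 0 errors

2


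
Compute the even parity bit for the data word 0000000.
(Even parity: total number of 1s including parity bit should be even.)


Number of 1s in data: 0
Parity bit: 0

0


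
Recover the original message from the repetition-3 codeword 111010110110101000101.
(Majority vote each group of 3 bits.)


Groups: 111, 010, 110, 110, 101, 000, 101
Majority votes: 1011101

1011101


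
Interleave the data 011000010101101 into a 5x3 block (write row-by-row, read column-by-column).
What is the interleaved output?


Matrix:
  011
  000
  010
  101
  101
Read columns: 000111010010011

000111010010011


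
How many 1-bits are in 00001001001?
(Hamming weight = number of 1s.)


Counting 1s in 00001001001

3


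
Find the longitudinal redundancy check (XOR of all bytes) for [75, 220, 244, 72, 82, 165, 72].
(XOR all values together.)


XOR chain: 75 ^ 220 ^ 244 ^ 72 ^ 82 ^ 165 ^ 72 = 148

148


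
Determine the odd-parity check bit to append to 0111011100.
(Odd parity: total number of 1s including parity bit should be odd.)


Number of 1s in data: 6
Parity bit: 1

1


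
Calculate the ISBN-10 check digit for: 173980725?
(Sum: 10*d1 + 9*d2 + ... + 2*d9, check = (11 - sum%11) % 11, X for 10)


Weighted sum: 252
252 mod 11 = 10

Check digit: 1


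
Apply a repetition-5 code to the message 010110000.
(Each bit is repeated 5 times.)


Each bit -> 5 copies

000001111100000111111111100000000000000000000


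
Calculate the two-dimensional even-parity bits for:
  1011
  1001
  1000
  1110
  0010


Row parities: 10111
Column parities: 0110

Row P: 10111, Col P: 0110, Corner: 0


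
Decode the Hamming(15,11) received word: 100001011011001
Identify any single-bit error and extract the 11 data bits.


Syndrome = 14: error at position 14

Data: 00101011011 (corrected bit 14)


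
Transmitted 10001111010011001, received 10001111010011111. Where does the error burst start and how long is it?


XOR: 00000000000000110

Burst at position 14, length 2


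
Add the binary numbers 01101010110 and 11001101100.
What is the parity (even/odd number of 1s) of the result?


01101010110 = 854
11001101100 = 1644
Sum = 2498 = 100111000010
1s count = 5

odd parity (5 ones in 100111000010)


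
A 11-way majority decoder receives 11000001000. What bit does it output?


Ones: 3 out of 11
Threshold: 6

0 (3/11 voted 1)


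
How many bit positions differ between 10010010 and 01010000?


XOR: 11000010
Count of 1s: 3

3


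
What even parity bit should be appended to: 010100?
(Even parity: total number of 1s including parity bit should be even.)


Number of 1s in data: 2
Parity bit: 0

0


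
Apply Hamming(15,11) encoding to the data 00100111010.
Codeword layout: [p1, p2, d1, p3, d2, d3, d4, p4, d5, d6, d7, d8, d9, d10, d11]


Parity bits: p1=1, p2=0, p3=1, p4=0

100101000111010


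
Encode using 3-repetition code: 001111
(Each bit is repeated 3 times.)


Each bit -> 3 copies

000000111111111111


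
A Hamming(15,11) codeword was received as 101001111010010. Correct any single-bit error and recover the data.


Syndrome = 7: error at position 7

Data: 10101010010 (corrected bit 7)


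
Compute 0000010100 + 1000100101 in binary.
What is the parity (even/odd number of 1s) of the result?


0000010100 = 20
1000100101 = 549
Sum = 569 = 1000111001
1s count = 5

odd parity (5 ones in 1000111001)


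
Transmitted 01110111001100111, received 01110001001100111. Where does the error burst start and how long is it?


XOR: 00000110000000000

Burst at position 5, length 2


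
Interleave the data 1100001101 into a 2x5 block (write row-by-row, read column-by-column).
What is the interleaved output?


Matrix:
  11000
  01101
Read columns: 1011010001

1011010001


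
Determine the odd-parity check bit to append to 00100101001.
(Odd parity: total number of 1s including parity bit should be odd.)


Number of 1s in data: 4
Parity bit: 1

1


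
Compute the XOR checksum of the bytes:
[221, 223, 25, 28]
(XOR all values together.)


XOR chain: 221 ^ 223 ^ 25 ^ 28 = 7

7


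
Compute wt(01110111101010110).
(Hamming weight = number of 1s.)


Counting 1s in 01110111101010110

11


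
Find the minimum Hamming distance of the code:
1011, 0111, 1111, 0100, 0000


Comparing all pairs, minimum distance: 1
Can detect 0 errors, correct 0 errors

1


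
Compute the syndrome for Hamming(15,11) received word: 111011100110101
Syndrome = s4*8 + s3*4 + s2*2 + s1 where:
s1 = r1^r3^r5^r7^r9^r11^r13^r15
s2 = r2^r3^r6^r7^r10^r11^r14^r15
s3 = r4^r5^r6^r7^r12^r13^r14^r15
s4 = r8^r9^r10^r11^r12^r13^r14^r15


s1=1, s2=1, s3=1, s4=0

Syndrome = 7 (error at position 7)


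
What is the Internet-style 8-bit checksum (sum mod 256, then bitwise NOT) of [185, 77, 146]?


Sum = 408 mod 256 = 152
Complement = 103

103


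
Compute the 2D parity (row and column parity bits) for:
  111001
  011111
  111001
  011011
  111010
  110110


Row parities: 010000
Column parities: 001000

Row P: 010000, Col P: 001000, Corner: 1


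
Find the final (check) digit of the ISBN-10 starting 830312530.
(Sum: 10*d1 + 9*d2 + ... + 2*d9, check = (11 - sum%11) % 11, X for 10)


Weighted sum: 173
173 mod 11 = 8

Check digit: 3


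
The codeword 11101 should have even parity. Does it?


Number of 1s: 4

Yes, parity is correct (4 ones)


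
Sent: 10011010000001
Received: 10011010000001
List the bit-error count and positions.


XOR: 00000000000000

0 errors (received matches sent)


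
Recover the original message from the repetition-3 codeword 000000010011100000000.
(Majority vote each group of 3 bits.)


Groups: 000, 000, 010, 011, 100, 000, 000
Majority votes: 0001000

0001000


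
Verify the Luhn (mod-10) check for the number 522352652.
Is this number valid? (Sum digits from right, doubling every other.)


Luhn sum = 35
35 mod 10 = 5

Invalid (Luhn sum mod 10 = 5)


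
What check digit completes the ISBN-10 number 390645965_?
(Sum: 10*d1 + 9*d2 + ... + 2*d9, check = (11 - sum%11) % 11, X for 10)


Weighted sum: 266
266 mod 11 = 2

Check digit: 9


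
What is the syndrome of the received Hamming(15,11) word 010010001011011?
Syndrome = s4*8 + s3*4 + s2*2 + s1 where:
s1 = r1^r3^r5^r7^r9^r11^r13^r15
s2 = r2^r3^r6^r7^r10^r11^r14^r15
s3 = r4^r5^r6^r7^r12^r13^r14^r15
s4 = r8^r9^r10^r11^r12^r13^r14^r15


s1=0, s2=0, s3=0, s4=1

Syndrome = 8 (error at position 8)


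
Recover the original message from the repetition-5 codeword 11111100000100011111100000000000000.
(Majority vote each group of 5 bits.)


Groups: 11111, 10000, 01000, 11111, 10000, 00000, 00000
Majority votes: 1001000

1001000


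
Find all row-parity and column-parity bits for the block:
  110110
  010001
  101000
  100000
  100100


Row parities: 00010
Column parities: 001011

Row P: 00010, Col P: 001011, Corner: 1


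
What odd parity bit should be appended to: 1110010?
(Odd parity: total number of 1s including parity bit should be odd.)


Number of 1s in data: 4
Parity bit: 1

1


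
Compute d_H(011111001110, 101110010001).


XOR: 110001011111
Count of 1s: 8

8


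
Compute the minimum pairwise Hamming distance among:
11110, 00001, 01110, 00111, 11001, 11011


Comparing all pairs, minimum distance: 1
Can detect 0 errors, correct 0 errors

1


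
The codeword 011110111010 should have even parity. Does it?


Number of 1s: 8

Yes, parity is correct (8 ones)


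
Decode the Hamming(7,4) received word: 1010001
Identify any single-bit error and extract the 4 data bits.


Syndrome = 5: error at position 5

Data: 1101 (corrected bit 5)


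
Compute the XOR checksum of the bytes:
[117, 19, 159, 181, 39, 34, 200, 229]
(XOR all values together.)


XOR chain: 117 ^ 19 ^ 159 ^ 181 ^ 39 ^ 34 ^ 200 ^ 229 = 100

100


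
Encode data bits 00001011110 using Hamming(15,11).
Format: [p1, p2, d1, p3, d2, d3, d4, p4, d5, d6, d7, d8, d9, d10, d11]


Parity bits: p1=1, p2=0, p3=1, p4=1

100100011011110


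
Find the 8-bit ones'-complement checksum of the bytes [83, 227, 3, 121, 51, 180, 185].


Sum = 850 mod 256 = 82
Complement = 173

173


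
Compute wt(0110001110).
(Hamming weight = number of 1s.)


Counting 1s in 0110001110

5


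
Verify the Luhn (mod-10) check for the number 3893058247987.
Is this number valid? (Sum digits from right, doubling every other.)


Luhn sum = 70
70 mod 10 = 0

Valid (Luhn sum mod 10 = 0)


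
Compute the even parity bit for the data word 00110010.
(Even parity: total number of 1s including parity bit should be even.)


Number of 1s in data: 3
Parity bit: 1

1


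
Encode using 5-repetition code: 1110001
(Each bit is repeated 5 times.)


Each bit -> 5 copies

11111111111111100000000000000011111


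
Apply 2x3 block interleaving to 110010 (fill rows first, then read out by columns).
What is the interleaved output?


Matrix:
  110
  010
Read columns: 101100

101100


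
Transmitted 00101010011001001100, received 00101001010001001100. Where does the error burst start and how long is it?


XOR: 00000011001000000000

Burst at position 6, length 5


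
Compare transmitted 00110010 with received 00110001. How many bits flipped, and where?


XOR: 00000011

2 error(s) at position(s): 6, 7


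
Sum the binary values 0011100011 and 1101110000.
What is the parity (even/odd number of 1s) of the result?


0011100011 = 227
1101110000 = 880
Sum = 1107 = 10001010011
1s count = 5

odd parity (5 ones in 10001010011)


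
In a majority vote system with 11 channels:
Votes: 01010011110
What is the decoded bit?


Ones: 6 out of 11
Threshold: 6

1 (6/11 voted 1)


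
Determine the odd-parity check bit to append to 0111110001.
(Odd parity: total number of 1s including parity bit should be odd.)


Number of 1s in data: 6
Parity bit: 1

1


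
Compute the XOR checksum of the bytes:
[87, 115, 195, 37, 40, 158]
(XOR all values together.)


XOR chain: 87 ^ 115 ^ 195 ^ 37 ^ 40 ^ 158 = 116

116


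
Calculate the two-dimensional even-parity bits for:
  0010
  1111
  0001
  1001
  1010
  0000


Row parities: 101000
Column parities: 1111

Row P: 101000, Col P: 1111, Corner: 0


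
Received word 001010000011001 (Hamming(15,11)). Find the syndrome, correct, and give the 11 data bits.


Syndrome = 14: error at position 14

Data: 11000011011 (corrected bit 14)


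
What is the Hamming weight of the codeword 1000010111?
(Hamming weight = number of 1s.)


Counting 1s in 1000010111

5


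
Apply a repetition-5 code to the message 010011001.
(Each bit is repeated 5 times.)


Each bit -> 5 copies

000001111100000000001111111111000000000011111


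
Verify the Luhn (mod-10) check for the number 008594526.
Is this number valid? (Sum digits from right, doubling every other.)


Luhn sum = 41
41 mod 10 = 1

Invalid (Luhn sum mod 10 = 1)


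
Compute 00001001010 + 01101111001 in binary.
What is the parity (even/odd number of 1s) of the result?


00001001010 = 74
01101111001 = 889
Sum = 963 = 1111000011
1s count = 6

even parity (6 ones in 1111000011)


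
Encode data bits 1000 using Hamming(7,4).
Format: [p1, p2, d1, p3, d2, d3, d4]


Parity bits: p1=1, p2=1, p3=0

1110000


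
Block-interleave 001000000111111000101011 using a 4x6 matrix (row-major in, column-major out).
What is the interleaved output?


Matrix:
  001000
  000111
  111000
  101011
Read columns: 001100101011010001010101

001100101011010001010101


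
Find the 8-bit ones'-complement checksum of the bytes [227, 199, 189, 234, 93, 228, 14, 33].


Sum = 1217 mod 256 = 193
Complement = 62

62


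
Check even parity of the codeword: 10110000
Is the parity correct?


Number of 1s: 3

No, parity error (3 ones)


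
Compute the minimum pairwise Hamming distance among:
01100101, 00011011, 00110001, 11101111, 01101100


Comparing all pairs, minimum distance: 2
Can detect 1 errors, correct 0 errors

2


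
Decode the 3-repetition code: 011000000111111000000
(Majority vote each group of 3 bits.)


Groups: 011, 000, 000, 111, 111, 000, 000
Majority votes: 1001100

1001100


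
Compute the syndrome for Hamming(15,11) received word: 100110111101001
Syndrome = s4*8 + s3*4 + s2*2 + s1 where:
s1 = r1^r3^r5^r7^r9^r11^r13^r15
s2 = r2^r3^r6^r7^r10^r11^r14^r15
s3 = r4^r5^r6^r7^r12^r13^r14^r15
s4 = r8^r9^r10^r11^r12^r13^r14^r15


s1=1, s2=1, s3=1, s4=1

Syndrome = 15 (error at position 15)


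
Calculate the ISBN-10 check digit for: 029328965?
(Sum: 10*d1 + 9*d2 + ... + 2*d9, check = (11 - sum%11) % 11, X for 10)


Weighted sum: 227
227 mod 11 = 7

Check digit: 4


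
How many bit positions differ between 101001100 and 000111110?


XOR: 101110010
Count of 1s: 5

5


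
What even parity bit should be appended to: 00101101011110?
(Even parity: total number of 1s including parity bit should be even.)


Number of 1s in data: 8
Parity bit: 0

0


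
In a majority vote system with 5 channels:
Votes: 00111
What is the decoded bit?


Ones: 3 out of 5
Threshold: 3

1 (3/5 voted 1)


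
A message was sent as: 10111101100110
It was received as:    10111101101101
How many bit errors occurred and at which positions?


XOR: 00000000001011

3 error(s) at position(s): 10, 12, 13


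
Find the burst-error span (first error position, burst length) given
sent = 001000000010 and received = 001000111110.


XOR: 000000111100

Burst at position 6, length 4


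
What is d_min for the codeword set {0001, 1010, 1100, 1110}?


Comparing all pairs, minimum distance: 1
Can detect 0 errors, correct 0 errors

1


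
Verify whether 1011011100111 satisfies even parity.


Number of 1s: 9

No, parity error (9 ones)


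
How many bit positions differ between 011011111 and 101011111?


XOR: 110000000
Count of 1s: 2

2


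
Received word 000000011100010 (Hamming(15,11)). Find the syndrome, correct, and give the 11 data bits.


Syndrome = 5: error at position 5

Data: 01001100010 (corrected bit 5)


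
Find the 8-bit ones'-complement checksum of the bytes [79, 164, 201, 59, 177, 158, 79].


Sum = 917 mod 256 = 149
Complement = 106

106


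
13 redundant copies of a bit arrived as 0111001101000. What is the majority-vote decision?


Ones: 6 out of 13
Threshold: 7

0 (6/13 voted 1)


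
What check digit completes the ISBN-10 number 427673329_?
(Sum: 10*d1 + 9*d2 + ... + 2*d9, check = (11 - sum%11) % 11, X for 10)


Weighted sum: 249
249 mod 11 = 7

Check digit: 4


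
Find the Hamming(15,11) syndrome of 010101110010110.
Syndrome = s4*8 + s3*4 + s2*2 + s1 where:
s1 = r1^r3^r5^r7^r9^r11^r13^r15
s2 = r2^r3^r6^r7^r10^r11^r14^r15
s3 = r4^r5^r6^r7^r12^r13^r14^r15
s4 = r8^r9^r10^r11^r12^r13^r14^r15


s1=1, s2=1, s3=1, s4=0

Syndrome = 7 (error at position 7)


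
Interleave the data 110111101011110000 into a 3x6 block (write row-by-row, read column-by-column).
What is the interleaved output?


Matrix:
  110111
  101011
  110000
Read columns: 111101010100110110

111101010100110110


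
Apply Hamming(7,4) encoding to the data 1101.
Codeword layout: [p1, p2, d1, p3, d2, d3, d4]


Parity bits: p1=1, p2=0, p3=0

1010101


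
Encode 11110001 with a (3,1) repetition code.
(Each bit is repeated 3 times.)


Each bit -> 3 copies

111111111111000000000111


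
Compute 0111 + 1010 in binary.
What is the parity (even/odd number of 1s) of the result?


0111 = 7
1010 = 10
Sum = 17 = 10001
1s count = 2

even parity (2 ones in 10001)


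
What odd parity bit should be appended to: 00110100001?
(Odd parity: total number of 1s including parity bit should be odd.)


Number of 1s in data: 4
Parity bit: 1

1


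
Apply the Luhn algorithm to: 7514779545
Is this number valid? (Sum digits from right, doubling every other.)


Luhn sum = 55
55 mod 10 = 5

Invalid (Luhn sum mod 10 = 5)


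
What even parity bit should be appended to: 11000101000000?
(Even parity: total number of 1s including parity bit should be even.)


Number of 1s in data: 4
Parity bit: 0

0


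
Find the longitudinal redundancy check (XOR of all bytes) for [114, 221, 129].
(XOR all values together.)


XOR chain: 114 ^ 221 ^ 129 = 46

46


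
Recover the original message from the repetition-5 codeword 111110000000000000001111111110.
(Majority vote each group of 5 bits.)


Groups: 11111, 00000, 00000, 00000, 11111, 11110
Majority votes: 100011

100011


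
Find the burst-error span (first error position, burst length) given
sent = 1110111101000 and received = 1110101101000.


XOR: 0000010000000

Burst at position 5, length 1


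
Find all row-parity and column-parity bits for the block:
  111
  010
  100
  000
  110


Row parities: 11100
Column parities: 111

Row P: 11100, Col P: 111, Corner: 1


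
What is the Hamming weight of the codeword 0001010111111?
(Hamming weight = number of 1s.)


Counting 1s in 0001010111111

8


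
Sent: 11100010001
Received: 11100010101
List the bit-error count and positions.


XOR: 00000000100

1 error(s) at position(s): 8


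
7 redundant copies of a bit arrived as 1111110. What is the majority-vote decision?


Ones: 6 out of 7
Threshold: 4

1 (6/7 voted 1)


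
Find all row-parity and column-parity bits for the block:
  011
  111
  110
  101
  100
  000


Row parities: 010010
Column parities: 011

Row P: 010010, Col P: 011, Corner: 0


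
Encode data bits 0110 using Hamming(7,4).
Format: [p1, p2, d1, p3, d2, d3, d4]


Parity bits: p1=1, p2=1, p3=0

1100110


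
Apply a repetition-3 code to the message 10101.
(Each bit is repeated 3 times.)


Each bit -> 3 copies

111000111000111


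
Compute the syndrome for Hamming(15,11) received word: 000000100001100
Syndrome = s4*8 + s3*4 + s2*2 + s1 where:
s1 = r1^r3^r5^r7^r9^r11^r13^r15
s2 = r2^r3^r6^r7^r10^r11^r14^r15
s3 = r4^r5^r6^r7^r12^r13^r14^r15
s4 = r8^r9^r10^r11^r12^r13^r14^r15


s1=0, s2=1, s3=1, s4=0

Syndrome = 6 (error at position 6)


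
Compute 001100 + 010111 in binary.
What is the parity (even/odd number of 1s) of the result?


001100 = 12
010111 = 23
Sum = 35 = 100011
1s count = 3

odd parity (3 ones in 100011)


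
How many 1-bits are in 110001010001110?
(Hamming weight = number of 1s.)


Counting 1s in 110001010001110

7


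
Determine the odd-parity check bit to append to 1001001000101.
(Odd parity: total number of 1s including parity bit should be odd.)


Number of 1s in data: 5
Parity bit: 0

0


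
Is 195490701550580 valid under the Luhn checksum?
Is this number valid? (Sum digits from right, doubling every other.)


Luhn sum = 58
58 mod 10 = 8

Invalid (Luhn sum mod 10 = 8)


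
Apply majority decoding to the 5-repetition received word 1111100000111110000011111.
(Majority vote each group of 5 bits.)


Groups: 11111, 00000, 11111, 00000, 11111
Majority votes: 10101

10101


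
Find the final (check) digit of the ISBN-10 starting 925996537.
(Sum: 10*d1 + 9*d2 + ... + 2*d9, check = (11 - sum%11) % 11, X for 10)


Weighted sum: 338
338 mod 11 = 8

Check digit: 3


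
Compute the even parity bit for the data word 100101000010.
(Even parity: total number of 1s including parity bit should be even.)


Number of 1s in data: 4
Parity bit: 0

0


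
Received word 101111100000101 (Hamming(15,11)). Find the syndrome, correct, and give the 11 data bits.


Syndrome = 0: no error detected

Data: 11110000101 (no errors)


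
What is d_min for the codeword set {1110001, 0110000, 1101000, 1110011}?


Comparing all pairs, minimum distance: 1
Can detect 0 errors, correct 0 errors

1


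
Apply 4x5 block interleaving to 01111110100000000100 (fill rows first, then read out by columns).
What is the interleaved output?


Matrix:
  01111
  11010
  00000
  00100
Read columns: 01001100100111001000

01001100100111001000


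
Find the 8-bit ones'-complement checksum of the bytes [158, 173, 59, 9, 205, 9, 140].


Sum = 753 mod 256 = 241
Complement = 14

14


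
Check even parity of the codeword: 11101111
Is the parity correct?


Number of 1s: 7

No, parity error (7 ones)


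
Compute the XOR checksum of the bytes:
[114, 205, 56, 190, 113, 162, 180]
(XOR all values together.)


XOR chain: 114 ^ 205 ^ 56 ^ 190 ^ 113 ^ 162 ^ 180 = 94

94


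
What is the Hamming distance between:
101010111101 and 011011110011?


XOR: 110001001110
Count of 1s: 6

6


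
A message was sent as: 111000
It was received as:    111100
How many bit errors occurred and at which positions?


XOR: 000100

1 error(s) at position(s): 3


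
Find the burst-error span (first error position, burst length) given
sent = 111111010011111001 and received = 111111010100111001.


XOR: 000000000111000000

Burst at position 9, length 3


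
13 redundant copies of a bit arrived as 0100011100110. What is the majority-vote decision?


Ones: 6 out of 13
Threshold: 7

0 (6/13 voted 1)


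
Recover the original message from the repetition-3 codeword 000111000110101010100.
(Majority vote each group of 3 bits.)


Groups: 000, 111, 000, 110, 101, 010, 100
Majority votes: 0101100

0101100


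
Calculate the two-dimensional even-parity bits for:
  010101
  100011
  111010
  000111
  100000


Row parities: 11011
Column parities: 101011

Row P: 11011, Col P: 101011, Corner: 0


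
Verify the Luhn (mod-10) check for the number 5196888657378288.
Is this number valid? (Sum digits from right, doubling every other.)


Luhn sum = 90
90 mod 10 = 0

Valid (Luhn sum mod 10 = 0)


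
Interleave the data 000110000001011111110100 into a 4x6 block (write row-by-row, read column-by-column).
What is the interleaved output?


Matrix:
  000110
  000001
  011111
  110100
Read columns: 000100110010101110100110

000100110010101110100110


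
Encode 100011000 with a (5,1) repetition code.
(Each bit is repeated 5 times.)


Each bit -> 5 copies

111110000000000000001111111111000000000000000


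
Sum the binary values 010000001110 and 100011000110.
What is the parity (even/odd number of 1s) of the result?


010000001110 = 1038
100011000110 = 2246
Sum = 3284 = 110011010100
1s count = 6

even parity (6 ones in 110011010100)


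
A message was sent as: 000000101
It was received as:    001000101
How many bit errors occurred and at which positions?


XOR: 001000000

1 error(s) at position(s): 2


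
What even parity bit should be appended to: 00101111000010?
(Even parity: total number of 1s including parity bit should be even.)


Number of 1s in data: 6
Parity bit: 0

0


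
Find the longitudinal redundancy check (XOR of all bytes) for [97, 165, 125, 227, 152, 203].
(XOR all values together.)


XOR chain: 97 ^ 165 ^ 125 ^ 227 ^ 152 ^ 203 = 9

9


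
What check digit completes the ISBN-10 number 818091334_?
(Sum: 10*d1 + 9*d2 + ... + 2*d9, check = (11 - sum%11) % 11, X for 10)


Weighted sum: 241
241 mod 11 = 10

Check digit: 1


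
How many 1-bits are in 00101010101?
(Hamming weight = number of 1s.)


Counting 1s in 00101010101

5


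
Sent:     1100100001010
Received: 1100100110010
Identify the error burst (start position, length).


XOR: 0000000111000

Burst at position 7, length 3


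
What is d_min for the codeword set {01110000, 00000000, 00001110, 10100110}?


Comparing all pairs, minimum distance: 3
Can detect 2 errors, correct 1 errors

3


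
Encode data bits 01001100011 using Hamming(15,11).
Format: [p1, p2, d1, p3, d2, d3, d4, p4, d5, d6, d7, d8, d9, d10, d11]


Parity bits: p1=1, p2=1, p3=1, p4=0

110110001100011


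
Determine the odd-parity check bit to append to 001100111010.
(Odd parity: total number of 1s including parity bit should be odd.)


Number of 1s in data: 6
Parity bit: 1

1


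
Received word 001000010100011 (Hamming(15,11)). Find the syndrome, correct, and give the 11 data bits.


Syndrome = 0: no error detected

Data: 10000100011 (no errors)


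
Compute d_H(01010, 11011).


XOR: 10001
Count of 1s: 2

2


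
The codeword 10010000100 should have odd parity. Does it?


Number of 1s: 3

Yes, parity is correct (3 ones)


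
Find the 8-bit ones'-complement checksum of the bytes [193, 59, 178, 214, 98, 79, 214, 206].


Sum = 1241 mod 256 = 217
Complement = 38

38


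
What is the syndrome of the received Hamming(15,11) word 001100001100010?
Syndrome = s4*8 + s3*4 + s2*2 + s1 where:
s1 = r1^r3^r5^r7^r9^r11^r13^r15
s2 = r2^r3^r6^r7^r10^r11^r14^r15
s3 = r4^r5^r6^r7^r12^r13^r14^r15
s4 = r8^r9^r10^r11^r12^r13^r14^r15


s1=0, s2=1, s3=0, s4=1

Syndrome = 10 (error at position 10)


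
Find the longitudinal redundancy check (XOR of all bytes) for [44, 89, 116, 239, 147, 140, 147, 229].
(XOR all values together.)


XOR chain: 44 ^ 89 ^ 116 ^ 239 ^ 147 ^ 140 ^ 147 ^ 229 = 135

135


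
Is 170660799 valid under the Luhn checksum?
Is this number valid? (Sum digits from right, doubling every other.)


Luhn sum = 40
40 mod 10 = 0

Valid (Luhn sum mod 10 = 0)


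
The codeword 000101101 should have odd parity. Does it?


Number of 1s: 4

No, parity error (4 ones)


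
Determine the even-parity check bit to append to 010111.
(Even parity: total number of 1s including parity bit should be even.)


Number of 1s in data: 4
Parity bit: 0

0


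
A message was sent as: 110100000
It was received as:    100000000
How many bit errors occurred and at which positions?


XOR: 010100000

2 error(s) at position(s): 1, 3


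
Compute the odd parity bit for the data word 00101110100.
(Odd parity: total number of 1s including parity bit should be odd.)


Number of 1s in data: 5
Parity bit: 0

0


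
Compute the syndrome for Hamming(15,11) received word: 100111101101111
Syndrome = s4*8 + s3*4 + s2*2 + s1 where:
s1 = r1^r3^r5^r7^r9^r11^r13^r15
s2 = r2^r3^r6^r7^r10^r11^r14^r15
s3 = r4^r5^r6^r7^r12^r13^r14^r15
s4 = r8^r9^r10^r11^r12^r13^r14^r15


s1=0, s2=1, s3=0, s4=0

Syndrome = 2 (error at position 2)


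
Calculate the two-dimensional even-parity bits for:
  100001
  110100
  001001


Row parities: 010
Column parities: 011100

Row P: 010, Col P: 011100, Corner: 1


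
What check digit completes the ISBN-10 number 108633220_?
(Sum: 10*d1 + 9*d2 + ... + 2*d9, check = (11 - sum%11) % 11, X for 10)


Weighted sum: 163
163 mod 11 = 9

Check digit: 2


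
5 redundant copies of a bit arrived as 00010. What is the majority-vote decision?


Ones: 1 out of 5
Threshold: 3

0 (1/5 voted 1)


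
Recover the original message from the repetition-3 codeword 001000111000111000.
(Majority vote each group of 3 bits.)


Groups: 001, 000, 111, 000, 111, 000
Majority votes: 001010

001010


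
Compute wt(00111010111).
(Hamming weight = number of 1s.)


Counting 1s in 00111010111

7


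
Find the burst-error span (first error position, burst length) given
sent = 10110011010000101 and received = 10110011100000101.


XOR: 00000000110000000

Burst at position 8, length 2


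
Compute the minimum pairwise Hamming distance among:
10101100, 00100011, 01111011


Comparing all pairs, minimum distance: 3
Can detect 2 errors, correct 1 errors

3


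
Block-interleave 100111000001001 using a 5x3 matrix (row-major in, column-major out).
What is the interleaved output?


Matrix:
  100
  111
  000
  001
  001
Read columns: 110000100001011

110000100001011


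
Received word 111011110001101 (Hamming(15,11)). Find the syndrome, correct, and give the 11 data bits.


Syndrome = 2: error at position 2

Data: 11110001101 (corrected bit 2)


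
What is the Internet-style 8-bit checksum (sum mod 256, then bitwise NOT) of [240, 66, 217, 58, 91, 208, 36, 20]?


Sum = 936 mod 256 = 168
Complement = 87

87


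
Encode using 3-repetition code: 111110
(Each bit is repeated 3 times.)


Each bit -> 3 copies

111111111111111000


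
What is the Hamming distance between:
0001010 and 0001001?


XOR: 0000011
Count of 1s: 2

2


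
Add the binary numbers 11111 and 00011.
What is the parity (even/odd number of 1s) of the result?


11111 = 31
00011 = 3
Sum = 34 = 100010
1s count = 2

even parity (2 ones in 100010)


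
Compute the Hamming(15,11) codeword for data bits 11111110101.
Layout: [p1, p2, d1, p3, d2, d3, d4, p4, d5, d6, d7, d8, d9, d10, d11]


Parity bits: p1=1, p2=0, p3=1, p4=1

101111111110101


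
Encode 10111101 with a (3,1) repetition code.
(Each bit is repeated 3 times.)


Each bit -> 3 copies

111000111111111111000111


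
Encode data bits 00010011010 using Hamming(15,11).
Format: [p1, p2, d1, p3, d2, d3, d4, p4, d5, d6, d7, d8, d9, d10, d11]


Parity bits: p1=0, p2=1, p3=1, p4=1

010100110011010


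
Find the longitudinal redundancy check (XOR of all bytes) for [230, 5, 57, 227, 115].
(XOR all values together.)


XOR chain: 230 ^ 5 ^ 57 ^ 227 ^ 115 = 74

74


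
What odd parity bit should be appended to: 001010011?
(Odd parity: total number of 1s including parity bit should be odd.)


Number of 1s in data: 4
Parity bit: 1

1


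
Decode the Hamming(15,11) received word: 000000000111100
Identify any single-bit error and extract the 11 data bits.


Syndrome = 0: no error detected

Data: 00000111100 (no errors)


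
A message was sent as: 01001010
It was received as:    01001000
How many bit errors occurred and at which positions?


XOR: 00000010

1 error(s) at position(s): 6


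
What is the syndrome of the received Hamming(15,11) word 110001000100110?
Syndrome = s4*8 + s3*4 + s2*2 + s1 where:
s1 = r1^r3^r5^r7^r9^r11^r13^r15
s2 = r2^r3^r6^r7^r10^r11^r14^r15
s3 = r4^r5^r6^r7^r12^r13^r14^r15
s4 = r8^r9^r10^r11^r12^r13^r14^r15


s1=0, s2=0, s3=1, s4=1

Syndrome = 12 (error at position 12)


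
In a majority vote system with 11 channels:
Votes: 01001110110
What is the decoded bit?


Ones: 6 out of 11
Threshold: 6

1 (6/11 voted 1)


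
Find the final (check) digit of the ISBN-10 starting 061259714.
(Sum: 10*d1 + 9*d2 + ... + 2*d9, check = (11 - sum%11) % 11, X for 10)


Weighted sum: 190
190 mod 11 = 3

Check digit: 8


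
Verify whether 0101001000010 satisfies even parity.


Number of 1s: 4

Yes, parity is correct (4 ones)


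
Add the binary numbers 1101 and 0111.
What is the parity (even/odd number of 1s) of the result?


1101 = 13
0111 = 7
Sum = 20 = 10100
1s count = 2

even parity (2 ones in 10100)


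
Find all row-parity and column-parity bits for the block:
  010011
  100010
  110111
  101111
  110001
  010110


Row parities: 101111
Column parities: 001110

Row P: 101111, Col P: 001110, Corner: 1


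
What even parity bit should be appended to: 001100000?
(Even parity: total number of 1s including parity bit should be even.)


Number of 1s in data: 2
Parity bit: 0

0


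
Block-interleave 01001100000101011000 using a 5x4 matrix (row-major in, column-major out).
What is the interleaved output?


Matrix:
  0100
  1100
  0001
  0101
  1000
Read columns: 01001110100000000110

01001110100000000110


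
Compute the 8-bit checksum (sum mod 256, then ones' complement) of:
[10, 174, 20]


Sum = 204 mod 256 = 204
Complement = 51

51


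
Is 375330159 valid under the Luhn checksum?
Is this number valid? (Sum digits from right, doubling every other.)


Luhn sum = 33
33 mod 10 = 3

Invalid (Luhn sum mod 10 = 3)


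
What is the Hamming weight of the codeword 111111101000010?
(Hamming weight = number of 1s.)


Counting 1s in 111111101000010

9


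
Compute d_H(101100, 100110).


XOR: 001010
Count of 1s: 2

2


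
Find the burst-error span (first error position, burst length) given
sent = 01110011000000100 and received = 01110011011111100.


XOR: 00000000011111000

Burst at position 9, length 5


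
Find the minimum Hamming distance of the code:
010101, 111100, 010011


Comparing all pairs, minimum distance: 2
Can detect 1 errors, correct 0 errors

2


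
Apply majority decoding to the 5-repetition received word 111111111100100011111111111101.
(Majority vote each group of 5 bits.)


Groups: 11111, 11111, 00100, 01111, 11111, 11101
Majority votes: 110111

110111


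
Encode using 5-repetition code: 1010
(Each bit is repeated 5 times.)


Each bit -> 5 copies

11111000001111100000


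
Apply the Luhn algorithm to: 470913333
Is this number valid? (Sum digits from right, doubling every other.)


Luhn sum = 37
37 mod 10 = 7

Invalid (Luhn sum mod 10 = 7)


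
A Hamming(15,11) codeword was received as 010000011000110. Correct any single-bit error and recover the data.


Syndrome = 0: no error detected

Data: 00001000110 (no errors)


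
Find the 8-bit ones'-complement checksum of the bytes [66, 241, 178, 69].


Sum = 554 mod 256 = 42
Complement = 213

213


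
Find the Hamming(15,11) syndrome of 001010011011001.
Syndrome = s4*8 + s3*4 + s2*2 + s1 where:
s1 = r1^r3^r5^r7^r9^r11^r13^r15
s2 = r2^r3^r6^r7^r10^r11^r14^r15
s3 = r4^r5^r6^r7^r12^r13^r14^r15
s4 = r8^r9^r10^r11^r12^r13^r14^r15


s1=1, s2=1, s3=1, s4=1

Syndrome = 15 (error at position 15)


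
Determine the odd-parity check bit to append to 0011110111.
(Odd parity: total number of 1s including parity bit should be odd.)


Number of 1s in data: 7
Parity bit: 0

0
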